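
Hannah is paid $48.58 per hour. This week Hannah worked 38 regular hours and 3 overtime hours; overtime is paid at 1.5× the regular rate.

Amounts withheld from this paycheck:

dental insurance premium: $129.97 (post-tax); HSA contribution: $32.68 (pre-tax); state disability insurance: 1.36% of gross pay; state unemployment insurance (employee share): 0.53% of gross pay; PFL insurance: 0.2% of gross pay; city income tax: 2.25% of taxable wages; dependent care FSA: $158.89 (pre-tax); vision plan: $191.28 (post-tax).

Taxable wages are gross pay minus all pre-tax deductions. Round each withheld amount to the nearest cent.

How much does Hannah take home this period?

Regular pay: 38 × $48.58 = $1,846.04
Overtime pay: 3 × $48.58 × 1.5 = $218.61
Gross pay = $1,846.04 + $218.61 = $2,064.65
HSA contribution: $32.68
Dependent care FSA: $158.89
Pre-tax total = $32.68 + $158.89 = $191.57
Taxable wages = $2,064.65 − $191.57 = $1,873.08
City income tax: $1,873.08 × 0.0225 = $42.14
State disability insurance: $2,064.65 × 0.0136 = $28.08
PFL insurance: $2,064.65 × 0.002 = $4.13
State unemployment insurance (employee share): $2,064.65 × 0.0053 = $10.94
Dental insurance premium: $129.97
Vision plan: $191.28
Total deductions = $32.68 + $158.89 + $42.14 + $28.08 + $4.13 + $10.94 + $129.97 + $191.28 = $598.11
Net pay = $2,064.65 − $598.11 = $1,466.54

$1,466.54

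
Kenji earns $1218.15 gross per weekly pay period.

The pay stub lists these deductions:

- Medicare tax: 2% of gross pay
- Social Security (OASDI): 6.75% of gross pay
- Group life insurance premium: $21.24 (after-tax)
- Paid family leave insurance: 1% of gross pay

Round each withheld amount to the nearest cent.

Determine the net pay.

Paid family leave insurance: $1218.15 × 0.01 = $12.18
Medicare tax: $1218.15 × 0.02 = $24.36
Social Security (OASDI): $1218.15 × 0.0675 = $82.23
Group life insurance premium: $21.24
Total deductions = $12.18 + $24.36 + $82.23 + $21.24 = $140.01
Net pay = $1218.15 − $140.01 = $1078.14

$1078.14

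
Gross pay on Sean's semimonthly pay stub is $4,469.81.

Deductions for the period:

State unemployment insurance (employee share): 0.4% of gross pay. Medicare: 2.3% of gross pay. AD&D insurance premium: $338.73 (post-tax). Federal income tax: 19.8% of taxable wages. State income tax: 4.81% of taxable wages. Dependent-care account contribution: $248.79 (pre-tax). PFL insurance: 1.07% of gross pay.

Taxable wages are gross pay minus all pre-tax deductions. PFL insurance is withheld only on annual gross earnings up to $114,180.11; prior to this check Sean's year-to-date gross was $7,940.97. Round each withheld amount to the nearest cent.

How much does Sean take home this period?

Dependent-care account contribution: $248.79
Taxable wages = $4,469.81 − $248.79 = $4,221.02
Federal income tax: $4,221.02 × 0.198 = $835.76
State income tax: $4,221.02 × 0.0481 = $203.03
PFL insurance: cap not yet reached, full $4,469.81 is subject → $4,469.81 × 0.0107 = $47.83
Medicare: $4,469.81 × 0.023 = $102.81
State unemployment insurance (employee share): $4,469.81 × 0.004 = $17.88
AD&D insurance premium: $338.73
Total deductions = $248.79 + $835.76 + $203.03 + $47.83 + $102.81 + $17.88 + $338.73 = $1,794.83
Net pay = $4,469.81 − $1,794.83 = $2,674.98

$2,674.98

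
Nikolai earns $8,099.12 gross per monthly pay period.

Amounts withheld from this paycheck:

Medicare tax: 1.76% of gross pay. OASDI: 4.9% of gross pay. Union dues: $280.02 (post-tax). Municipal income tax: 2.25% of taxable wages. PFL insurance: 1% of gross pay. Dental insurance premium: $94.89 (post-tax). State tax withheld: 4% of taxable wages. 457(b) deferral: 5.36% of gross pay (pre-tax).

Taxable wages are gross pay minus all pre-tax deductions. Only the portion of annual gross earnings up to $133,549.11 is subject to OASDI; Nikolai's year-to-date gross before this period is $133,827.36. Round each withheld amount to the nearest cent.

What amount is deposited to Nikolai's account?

457(b) deferral: $8,099.12 × 0.0536 = $434.11
Taxable wages = $8,099.12 − $434.11 = $7,665.01
Municipal income tax: $7,665.01 × 0.0225 = $172.46
State tax withheld: $7,665.01 × 0.04 = $306.60
PFL insurance: $8,099.12 × 0.01 = $80.99
Medicare tax: $8,099.12 × 0.0176 = $142.54
OASDI: annual cap $133,549.11 already reached (YTD $133,827.36), so $0.00
Union dues: $280.02
Dental insurance premium: $94.89
Total deductions = $434.11 + $172.46 + $306.60 + $80.99 + $142.54 + $0.00 + $280.02 + $94.89 = $1,511.61
Net pay = $8,099.12 − $1,511.61 = $6,587.51

$6,587.51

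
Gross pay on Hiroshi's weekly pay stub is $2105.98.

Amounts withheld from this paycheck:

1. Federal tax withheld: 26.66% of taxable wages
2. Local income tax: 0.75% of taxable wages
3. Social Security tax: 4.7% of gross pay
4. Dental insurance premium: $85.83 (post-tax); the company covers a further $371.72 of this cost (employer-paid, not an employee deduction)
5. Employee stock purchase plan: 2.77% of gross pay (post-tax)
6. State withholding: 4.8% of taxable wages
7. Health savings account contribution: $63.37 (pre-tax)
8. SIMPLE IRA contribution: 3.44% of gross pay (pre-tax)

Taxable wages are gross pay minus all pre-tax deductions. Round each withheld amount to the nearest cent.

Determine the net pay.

$1092.42

Health savings account contribution: $63.37
SIMPLE IRA contribution: $2105.98 × 0.0344 = $72.45
Pre-tax total = $63.37 + $72.45 = $135.82
Taxable wages = $2105.98 − $135.82 = $1970.16
State withholding: $1970.16 × 0.048 = $94.57
Local income tax: $1970.16 × 0.0075 = $14.78
Federal tax withheld: $1970.16 × 0.2666 = $525.24
Social Security tax: $2105.98 × 0.047 = $98.98
Employee stock purchase plan: $2105.98 × 0.0277 = $58.34
Dental insurance premium: $85.83
(Employer's $371.72 toward dental insurance premium is not withheld from the employee.)
Total deductions = $63.37 + $72.45 + $94.57 + $14.78 + $525.24 + $98.98 + $58.34 + $85.83 = $1013.56
Net pay = $2105.98 − $1013.56 = $1092.42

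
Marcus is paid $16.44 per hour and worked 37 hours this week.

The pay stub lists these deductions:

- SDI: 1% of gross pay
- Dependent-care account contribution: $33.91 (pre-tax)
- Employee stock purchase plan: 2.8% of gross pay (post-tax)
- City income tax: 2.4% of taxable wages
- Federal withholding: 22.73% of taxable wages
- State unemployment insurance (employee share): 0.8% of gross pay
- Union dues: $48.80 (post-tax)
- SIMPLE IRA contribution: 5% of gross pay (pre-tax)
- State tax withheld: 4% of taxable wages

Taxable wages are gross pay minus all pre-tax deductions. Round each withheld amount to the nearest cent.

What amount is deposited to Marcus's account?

$308.72

Gross pay: 37 × $16.44 = $608.28
SIMPLE IRA contribution: $608.28 × 0.05 = $30.41
Dependent-care account contribution: $33.91
Pre-tax total = $30.41 + $33.91 = $64.32
Taxable wages = $608.28 − $64.32 = $543.96
City income tax: $543.96 × 0.024 = $13.06
Federal withholding: $543.96 × 0.2273 = $123.64
State tax withheld: $543.96 × 0.04 = $21.76
State unemployment insurance (employee share): $608.28 × 0.008 = $4.87
SDI: $608.28 × 0.01 = $6.08
Union dues: $48.80
Employee stock purchase plan: $608.28 × 0.028 = $17.03
Total deductions = $30.41 + $33.91 + $13.06 + $123.64 + $21.76 + $4.87 + $6.08 + $48.80 + $17.03 = $299.56
Net pay = $608.28 − $299.56 = $308.72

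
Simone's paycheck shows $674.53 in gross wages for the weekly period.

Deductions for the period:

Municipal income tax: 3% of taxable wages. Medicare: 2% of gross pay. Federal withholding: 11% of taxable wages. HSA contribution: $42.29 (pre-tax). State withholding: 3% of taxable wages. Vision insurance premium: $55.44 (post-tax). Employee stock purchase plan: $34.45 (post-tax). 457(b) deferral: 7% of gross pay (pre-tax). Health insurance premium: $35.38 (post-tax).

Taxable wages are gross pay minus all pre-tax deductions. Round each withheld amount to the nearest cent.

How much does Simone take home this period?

$346.81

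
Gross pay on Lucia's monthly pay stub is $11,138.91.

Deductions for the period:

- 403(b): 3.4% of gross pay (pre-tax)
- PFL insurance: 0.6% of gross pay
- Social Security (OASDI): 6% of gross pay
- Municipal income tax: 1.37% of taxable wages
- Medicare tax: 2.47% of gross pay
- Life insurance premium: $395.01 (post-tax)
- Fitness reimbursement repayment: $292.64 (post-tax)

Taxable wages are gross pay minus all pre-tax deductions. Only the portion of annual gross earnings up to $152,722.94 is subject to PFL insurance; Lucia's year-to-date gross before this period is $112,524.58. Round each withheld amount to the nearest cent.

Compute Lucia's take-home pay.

403(b): $11,138.91 × 0.034 = $378.72
Taxable wages = $11,138.91 − $378.72 = $10,760.19
Municipal income tax: $10,760.19 × 0.0137 = $147.41
Social Security (OASDI): $11,138.91 × 0.06 = $668.33
PFL insurance: cap not yet reached, full $11,138.91 is subject → $11,138.91 × 0.006 = $66.83
Medicare tax: $11,138.91 × 0.0247 = $275.13
Fitness reimbursement repayment: $292.64
Life insurance premium: $395.01
Total deductions = $378.72 + $147.41 + $668.33 + $66.83 + $275.13 + $292.64 + $395.01 = $2,224.07
Net pay = $11,138.91 − $2,224.07 = $8,914.84

$8,914.84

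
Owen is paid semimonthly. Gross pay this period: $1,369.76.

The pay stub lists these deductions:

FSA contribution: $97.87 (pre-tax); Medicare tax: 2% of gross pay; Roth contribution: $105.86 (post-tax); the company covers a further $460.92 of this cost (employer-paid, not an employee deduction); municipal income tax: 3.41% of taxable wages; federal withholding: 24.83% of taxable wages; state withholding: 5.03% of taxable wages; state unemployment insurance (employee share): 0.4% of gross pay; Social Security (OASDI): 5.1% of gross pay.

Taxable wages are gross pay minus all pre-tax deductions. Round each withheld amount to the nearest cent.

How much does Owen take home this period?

$640.13

FSA contribution: $97.87
Taxable wages = $1,369.76 − $97.87 = $1,271.89
Federal withholding: $1,271.89 × 0.2483 = $315.81
Municipal income tax: $1,271.89 × 0.0341 = $43.37
State withholding: $1,271.89 × 0.0503 = $63.98
Social Security (OASDI): $1,369.76 × 0.051 = $69.86
State unemployment insurance (employee share): $1,369.76 × 0.004 = $5.48
Medicare tax: $1,369.76 × 0.02 = $27.40
Roth contribution: $105.86
(Employer's $460.92 toward Roth contribution is not withheld from the employee.)
Total deductions = $97.87 + $315.81 + $43.37 + $63.98 + $69.86 + $5.48 + $27.40 + $105.86 = $729.63
Net pay = $1,369.76 − $729.63 = $640.13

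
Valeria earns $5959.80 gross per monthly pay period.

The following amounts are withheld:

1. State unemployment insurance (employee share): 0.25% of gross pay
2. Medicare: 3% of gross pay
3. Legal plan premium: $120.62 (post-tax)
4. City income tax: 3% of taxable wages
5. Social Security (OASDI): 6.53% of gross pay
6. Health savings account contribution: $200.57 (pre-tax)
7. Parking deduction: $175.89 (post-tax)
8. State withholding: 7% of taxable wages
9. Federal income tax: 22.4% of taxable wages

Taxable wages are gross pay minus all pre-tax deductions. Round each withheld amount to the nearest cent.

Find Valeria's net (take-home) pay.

$3013.86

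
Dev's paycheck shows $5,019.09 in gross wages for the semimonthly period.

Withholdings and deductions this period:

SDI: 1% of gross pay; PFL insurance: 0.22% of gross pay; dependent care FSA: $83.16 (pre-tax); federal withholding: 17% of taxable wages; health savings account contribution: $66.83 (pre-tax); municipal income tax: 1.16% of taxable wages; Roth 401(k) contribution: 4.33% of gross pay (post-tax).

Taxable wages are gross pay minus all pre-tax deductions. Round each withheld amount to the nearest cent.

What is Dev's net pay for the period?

Dependent care FSA: $83.16
Health savings account contribution: $66.83
Pre-tax total = $83.16 + $66.83 = $149.99
Taxable wages = $5,019.09 − $149.99 = $4,869.10
Federal withholding: $4,869.10 × 0.17 = $827.75
Municipal income tax: $4,869.10 × 0.0116 = $56.48
SDI: $5,019.09 × 0.01 = $50.19
PFL insurance: $5,019.09 × 0.0022 = $11.04
Roth 401(k) contribution: $5,019.09 × 0.0433 = $217.33
Total deductions = $83.16 + $66.83 + $827.75 + $56.48 + $50.19 + $11.04 + $217.33 = $1,312.78
Net pay = $5,019.09 − $1,312.78 = $3,706.31

$3,706.31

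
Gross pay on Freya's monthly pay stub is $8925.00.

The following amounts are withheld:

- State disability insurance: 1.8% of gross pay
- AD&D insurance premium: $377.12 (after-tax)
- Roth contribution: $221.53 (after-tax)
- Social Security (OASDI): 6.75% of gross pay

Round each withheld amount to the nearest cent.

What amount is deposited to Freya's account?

Social Security (OASDI): $8925.00 × 0.0675 = $602.44
State disability insurance: $8925.00 × 0.018 = $160.65
Roth contribution: $221.53
AD&D insurance premium: $377.12
Total deductions = $602.44 + $160.65 + $221.53 + $377.12 = $1361.74
Net pay = $8925.00 − $1361.74 = $7563.26

$7563.26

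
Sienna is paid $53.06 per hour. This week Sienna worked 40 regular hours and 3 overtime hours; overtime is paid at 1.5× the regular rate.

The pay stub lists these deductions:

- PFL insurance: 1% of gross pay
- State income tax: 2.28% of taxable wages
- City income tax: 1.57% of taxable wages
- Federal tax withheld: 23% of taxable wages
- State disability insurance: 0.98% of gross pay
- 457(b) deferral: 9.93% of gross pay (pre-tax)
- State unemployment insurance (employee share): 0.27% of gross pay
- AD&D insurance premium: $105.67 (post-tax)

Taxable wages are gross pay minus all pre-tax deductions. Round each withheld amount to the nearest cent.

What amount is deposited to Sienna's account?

$1,396.89

Regular pay: 40 × $53.06 = $2,122.40
Overtime pay: 3 × $53.06 × 1.5 = $238.77
Gross pay = $2,122.40 + $238.77 = $2,361.17
457(b) deferral: $2,361.17 × 0.0993 = $234.46
Taxable wages = $2,361.17 − $234.46 = $2,126.71
Federal tax withheld: $2,126.71 × 0.23 = $489.14
State income tax: $2,126.71 × 0.0228 = $48.49
City income tax: $2,126.71 × 0.0157 = $33.39
PFL insurance: $2,361.17 × 0.01 = $23.61
State disability insurance: $2,361.17 × 0.0098 = $23.14
State unemployment insurance (employee share): $2,361.17 × 0.0027 = $6.38
AD&D insurance premium: $105.67
Total deductions = $234.46 + $489.14 + $48.49 + $33.39 + $23.61 + $23.14 + $6.38 + $105.67 = $964.28
Net pay = $2,361.17 − $964.28 = $1,396.89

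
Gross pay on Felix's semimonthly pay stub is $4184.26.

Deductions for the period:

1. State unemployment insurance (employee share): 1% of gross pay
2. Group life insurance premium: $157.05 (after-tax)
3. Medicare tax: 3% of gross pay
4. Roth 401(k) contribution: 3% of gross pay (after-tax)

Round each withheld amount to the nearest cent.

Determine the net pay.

State unemployment insurance (employee share): $4184.26 × 0.01 = $41.84
Medicare tax: $4184.26 × 0.03 = $125.53
Roth 401(k) contribution: $4184.26 × 0.03 = $125.53
Group life insurance premium: $157.05
Total deductions = $41.84 + $125.53 + $125.53 + $157.05 = $449.95
Net pay = $4184.26 − $449.95 = $3734.31

$3734.31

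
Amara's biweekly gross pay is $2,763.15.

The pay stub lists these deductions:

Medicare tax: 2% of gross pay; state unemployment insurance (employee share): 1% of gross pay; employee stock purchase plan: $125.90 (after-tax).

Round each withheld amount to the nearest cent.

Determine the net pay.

$2,554.36

Medicare tax: $2,763.15 × 0.02 = $55.26
State unemployment insurance (employee share): $2,763.15 × 0.01 = $27.63
Employee stock purchase plan: $125.90
Total deductions = $55.26 + $27.63 + $125.90 = $208.79
Net pay = $2,763.15 − $208.79 = $2,554.36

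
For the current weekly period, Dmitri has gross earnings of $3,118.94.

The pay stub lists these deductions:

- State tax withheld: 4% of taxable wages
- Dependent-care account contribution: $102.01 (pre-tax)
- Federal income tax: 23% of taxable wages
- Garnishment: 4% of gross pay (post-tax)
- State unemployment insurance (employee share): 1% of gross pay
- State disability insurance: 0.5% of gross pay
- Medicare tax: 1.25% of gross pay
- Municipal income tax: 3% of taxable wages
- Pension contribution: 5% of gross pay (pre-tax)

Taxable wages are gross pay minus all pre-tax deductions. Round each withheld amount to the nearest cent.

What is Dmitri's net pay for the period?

$1,792.15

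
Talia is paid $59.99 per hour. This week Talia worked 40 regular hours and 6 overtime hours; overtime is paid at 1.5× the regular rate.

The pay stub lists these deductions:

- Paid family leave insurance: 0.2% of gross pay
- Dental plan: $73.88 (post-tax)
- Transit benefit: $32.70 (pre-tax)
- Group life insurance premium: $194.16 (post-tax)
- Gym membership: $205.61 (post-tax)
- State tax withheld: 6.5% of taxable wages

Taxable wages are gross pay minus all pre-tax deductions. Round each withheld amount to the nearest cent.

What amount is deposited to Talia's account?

Regular pay: 40 × $59.99 = $2,399.60
Overtime pay: 6 × $59.99 × 1.5 = $539.91
Gross pay = $2,399.60 + $539.91 = $2,939.51
Transit benefit: $32.70
Taxable wages = $2,939.51 − $32.70 = $2,906.81
State tax withheld: $2,906.81 × 0.065 = $188.94
Paid family leave insurance: $2,939.51 × 0.002 = $5.88
Group life insurance premium: $194.16
Gym membership: $205.61
Dental plan: $73.88
Total deductions = $32.70 + $188.94 + $5.88 + $194.16 + $205.61 + $73.88 = $701.17
Net pay = $2,939.51 − $701.17 = $2,238.34

$2,238.34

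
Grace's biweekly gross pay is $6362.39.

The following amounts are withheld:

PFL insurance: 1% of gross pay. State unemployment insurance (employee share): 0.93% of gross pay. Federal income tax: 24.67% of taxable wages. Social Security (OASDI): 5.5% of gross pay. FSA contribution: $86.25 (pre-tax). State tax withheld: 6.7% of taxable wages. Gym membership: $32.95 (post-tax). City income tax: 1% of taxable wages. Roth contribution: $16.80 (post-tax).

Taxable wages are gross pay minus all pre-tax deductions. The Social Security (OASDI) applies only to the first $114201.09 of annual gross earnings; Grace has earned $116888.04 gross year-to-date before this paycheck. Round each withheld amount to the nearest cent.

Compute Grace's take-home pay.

FSA contribution: $86.25
Taxable wages = $6362.39 − $86.25 = $6276.14
Federal income tax: $6276.14 × 0.2467 = $1548.32
City income tax: $6276.14 × 0.01 = $62.76
State tax withheld: $6276.14 × 0.067 = $420.50
State unemployment insurance (employee share): $6362.39 × 0.0093 = $59.17
Social Security (OASDI): annual cap $114201.09 already reached (YTD $116888.04), so $0.00
PFL insurance: $6362.39 × 0.01 = $63.62
Roth contribution: $16.80
Gym membership: $32.95
Total deductions = $86.25 + $1548.32 + $62.76 + $420.50 + $59.17 + $0.00 + $63.62 + $16.80 + $32.95 = $2290.37
Net pay = $6362.39 − $2290.37 = $4072.02

$4072.02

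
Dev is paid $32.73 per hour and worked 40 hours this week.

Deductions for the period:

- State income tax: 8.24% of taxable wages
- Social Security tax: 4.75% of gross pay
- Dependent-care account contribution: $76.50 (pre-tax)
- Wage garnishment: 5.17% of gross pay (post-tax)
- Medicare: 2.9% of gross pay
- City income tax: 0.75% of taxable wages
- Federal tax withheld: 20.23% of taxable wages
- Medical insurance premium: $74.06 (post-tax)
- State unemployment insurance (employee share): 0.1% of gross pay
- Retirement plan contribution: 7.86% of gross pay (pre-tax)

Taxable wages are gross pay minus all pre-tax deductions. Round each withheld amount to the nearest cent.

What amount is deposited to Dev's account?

Gross pay: 40 × $32.73 = $1,309.20
Retirement plan contribution: $1,309.20 × 0.0786 = $102.90
Dependent-care account contribution: $76.50
Pre-tax total = $102.90 + $76.50 = $179.40
Taxable wages = $1,309.20 − $179.40 = $1,129.80
City income tax: $1,129.80 × 0.0075 = $8.47
State income tax: $1,129.80 × 0.0824 = $93.10
Federal tax withheld: $1,129.80 × 0.2023 = $228.56
Medicare: $1,309.20 × 0.029 = $37.97
State unemployment insurance (employee share): $1,309.20 × 0.001 = $1.31
Social Security tax: $1,309.20 × 0.0475 = $62.19
Wage garnishment: $1,309.20 × 0.0517 = $67.69
Medical insurance premium: $74.06
Total deductions = $102.90 + $76.50 + $8.47 + $93.10 + $228.56 + $37.97 + $1.31 + $62.19 + $67.69 + $74.06 = $752.75
Net pay = $1,309.20 − $752.75 = $556.45

$556.45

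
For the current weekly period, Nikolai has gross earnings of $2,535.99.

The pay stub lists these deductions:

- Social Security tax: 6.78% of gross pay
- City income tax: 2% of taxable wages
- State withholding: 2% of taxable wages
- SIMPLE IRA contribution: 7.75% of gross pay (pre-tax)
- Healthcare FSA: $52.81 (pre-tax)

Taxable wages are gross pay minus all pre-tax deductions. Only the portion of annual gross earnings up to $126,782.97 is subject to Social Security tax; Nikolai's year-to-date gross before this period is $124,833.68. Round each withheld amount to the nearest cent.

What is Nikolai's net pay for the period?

Healthcare FSA: $52.81
SIMPLE IRA contribution: $2,535.99 × 0.0775 = $196.54
Pre-tax total = $52.81 + $196.54 = $249.35
Taxable wages = $2,535.99 − $249.35 = $2,286.64
City income tax: $2,286.64 × 0.02 = $45.73
State withholding: $2,286.64 × 0.02 = $45.73
Social Security tax: only $126,782.97 − $124,833.68 = $1,949.29 of this check is subject → $1,949.29 × 0.0678 = $132.16
Total deductions = $52.81 + $196.54 + $45.73 + $45.73 + $132.16 = $472.97
Net pay = $2,535.99 − $472.97 = $2,063.02

$2,063.02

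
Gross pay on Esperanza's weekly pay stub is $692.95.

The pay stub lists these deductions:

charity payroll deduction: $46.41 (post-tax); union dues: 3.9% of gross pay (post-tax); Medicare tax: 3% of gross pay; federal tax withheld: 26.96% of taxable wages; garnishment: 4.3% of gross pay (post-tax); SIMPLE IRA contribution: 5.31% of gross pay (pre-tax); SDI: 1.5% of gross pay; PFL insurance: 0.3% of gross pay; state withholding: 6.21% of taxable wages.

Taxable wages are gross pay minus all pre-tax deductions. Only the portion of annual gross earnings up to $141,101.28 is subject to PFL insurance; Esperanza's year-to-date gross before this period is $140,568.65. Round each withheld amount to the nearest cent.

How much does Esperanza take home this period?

$302.48

SIMPLE IRA contribution: $692.95 × 0.0531 = $36.80
Taxable wages = $692.95 − $36.80 = $656.15
Federal tax withheld: $656.15 × 0.2696 = $176.90
State withholding: $656.15 × 0.0621 = $40.75
Medicare tax: $692.95 × 0.03 = $20.79
SDI: $692.95 × 0.015 = $10.39
PFL insurance: only $141,101.28 − $140,568.65 = $532.63 of this check is subject → $532.63 × 0.003 = $1.60
Charity payroll deduction: $46.41
Garnishment: $692.95 × 0.043 = $29.80
Union dues: $692.95 × 0.039 = $27.03
Total deductions = $36.80 + $176.90 + $40.75 + $20.79 + $10.39 + $1.60 + $46.41 + $29.80 + $27.03 = $390.47
Net pay = $692.95 − $390.47 = $302.48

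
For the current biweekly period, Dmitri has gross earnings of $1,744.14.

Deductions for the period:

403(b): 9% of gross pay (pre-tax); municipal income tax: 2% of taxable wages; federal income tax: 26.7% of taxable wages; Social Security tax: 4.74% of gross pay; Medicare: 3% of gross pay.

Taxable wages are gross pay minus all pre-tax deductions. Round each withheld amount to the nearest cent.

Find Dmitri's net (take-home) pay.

$996.67

403(b): $1,744.14 × 0.09 = $156.97
Taxable wages = $1,744.14 − $156.97 = $1,587.17
Federal income tax: $1,587.17 × 0.267 = $423.77
Municipal income tax: $1,587.17 × 0.02 = $31.74
Social Security tax: $1,744.14 × 0.0474 = $82.67
Medicare: $1,744.14 × 0.03 = $52.32
Total deductions = $156.97 + $423.77 + $31.74 + $82.67 + $52.32 = $747.47
Net pay = $1,744.14 − $747.47 = $996.67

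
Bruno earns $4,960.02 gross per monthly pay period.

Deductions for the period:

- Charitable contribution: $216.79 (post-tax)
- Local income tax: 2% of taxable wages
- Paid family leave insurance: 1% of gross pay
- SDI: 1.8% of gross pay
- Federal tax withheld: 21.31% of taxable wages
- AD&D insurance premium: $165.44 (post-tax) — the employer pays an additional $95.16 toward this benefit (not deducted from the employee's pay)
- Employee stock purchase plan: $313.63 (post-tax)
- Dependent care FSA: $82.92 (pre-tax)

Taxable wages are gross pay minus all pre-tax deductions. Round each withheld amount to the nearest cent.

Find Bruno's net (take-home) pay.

$2,905.51

Dependent care FSA: $82.92
Taxable wages = $4,960.02 − $82.92 = $4,877.10
Local income tax: $4,877.10 × 0.02 = $97.54
Federal tax withheld: $4,877.10 × 0.2131 = $1,039.31
Paid family leave insurance: $4,960.02 × 0.01 = $49.60
SDI: $4,960.02 × 0.018 = $89.28
Employee stock purchase plan: $313.63
AD&D insurance premium: $165.44
Charitable contribution: $216.79
(Employer's $95.16 toward AD&D insurance premium is not withheld from the employee.)
Total deductions = $82.92 + $97.54 + $1,039.31 + $49.60 + $89.28 + $313.63 + $165.44 + $216.79 = $2,054.51
Net pay = $4,960.02 − $2,054.51 = $2,905.51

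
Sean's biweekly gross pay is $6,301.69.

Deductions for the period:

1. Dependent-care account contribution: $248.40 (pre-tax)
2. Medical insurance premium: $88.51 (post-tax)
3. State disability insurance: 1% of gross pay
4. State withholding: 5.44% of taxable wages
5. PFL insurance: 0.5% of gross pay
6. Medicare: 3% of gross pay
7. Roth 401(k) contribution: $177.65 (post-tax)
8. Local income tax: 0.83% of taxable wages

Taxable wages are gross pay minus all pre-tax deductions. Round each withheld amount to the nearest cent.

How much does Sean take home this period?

$5,124.01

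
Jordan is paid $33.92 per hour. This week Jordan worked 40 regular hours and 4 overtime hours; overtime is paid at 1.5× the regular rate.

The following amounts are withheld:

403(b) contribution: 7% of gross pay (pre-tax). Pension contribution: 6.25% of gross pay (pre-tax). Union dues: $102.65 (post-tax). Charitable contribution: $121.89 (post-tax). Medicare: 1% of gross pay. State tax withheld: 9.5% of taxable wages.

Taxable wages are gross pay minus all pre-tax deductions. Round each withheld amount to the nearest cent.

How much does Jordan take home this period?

$984.85

Regular pay: 40 × $33.92 = $1,356.80
Overtime pay: 4 × $33.92 × 1.5 = $203.52
Gross pay = $1,356.80 + $203.52 = $1,560.32
Pension contribution: $1,560.32 × 0.0625 = $97.52
403(b) contribution: $1,560.32 × 0.07 = $109.22
Pre-tax total = $97.52 + $109.22 = $206.74
Taxable wages = $1,560.32 − $206.74 = $1,353.58
State tax withheld: $1,353.58 × 0.095 = $128.59
Medicare: $1,560.32 × 0.01 = $15.60
Union dues: $102.65
Charitable contribution: $121.89
Total deductions = $97.52 + $109.22 + $128.59 + $15.60 + $102.65 + $121.89 = $575.47
Net pay = $1,560.32 − $575.47 = $984.85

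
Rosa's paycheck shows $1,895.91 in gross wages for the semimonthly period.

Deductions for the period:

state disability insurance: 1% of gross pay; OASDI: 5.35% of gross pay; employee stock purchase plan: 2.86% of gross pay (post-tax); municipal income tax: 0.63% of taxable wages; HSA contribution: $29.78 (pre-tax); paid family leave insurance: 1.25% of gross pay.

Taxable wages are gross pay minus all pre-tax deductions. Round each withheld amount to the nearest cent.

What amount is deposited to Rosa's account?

HSA contribution: $29.78
Taxable wages = $1,895.91 − $29.78 = $1,866.13
Municipal income tax: $1,866.13 × 0.0063 = $11.76
OASDI: $1,895.91 × 0.0535 = $101.43
State disability insurance: $1,895.91 × 0.01 = $18.96
Paid family leave insurance: $1,895.91 × 0.0125 = $23.70
Employee stock purchase plan: $1,895.91 × 0.0286 = $54.22
Total deductions = $29.78 + $11.76 + $101.43 + $18.96 + $23.70 + $54.22 = $239.85
Net pay = $1,895.91 − $239.85 = $1,656.06

$1,656.06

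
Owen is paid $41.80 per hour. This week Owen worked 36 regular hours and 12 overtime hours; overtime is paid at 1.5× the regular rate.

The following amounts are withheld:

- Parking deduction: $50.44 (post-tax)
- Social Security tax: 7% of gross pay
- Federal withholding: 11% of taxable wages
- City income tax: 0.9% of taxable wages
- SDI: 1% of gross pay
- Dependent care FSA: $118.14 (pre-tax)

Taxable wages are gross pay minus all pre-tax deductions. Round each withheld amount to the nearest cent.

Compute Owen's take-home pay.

$1,653.50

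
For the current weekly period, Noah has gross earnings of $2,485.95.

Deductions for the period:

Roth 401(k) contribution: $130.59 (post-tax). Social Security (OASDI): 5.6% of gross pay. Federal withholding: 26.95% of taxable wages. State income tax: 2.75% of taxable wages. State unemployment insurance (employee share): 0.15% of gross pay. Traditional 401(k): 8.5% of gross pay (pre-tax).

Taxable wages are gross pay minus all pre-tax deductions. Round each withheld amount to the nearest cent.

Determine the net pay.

$1,325.54

Traditional 401(k): $2,485.95 × 0.085 = $211.31
Taxable wages = $2,485.95 − $211.31 = $2,274.64
State income tax: $2,274.64 × 0.0275 = $62.55
Federal withholding: $2,274.64 × 0.2695 = $613.02
State unemployment insurance (employee share): $2,485.95 × 0.0015 = $3.73
Social Security (OASDI): $2,485.95 × 0.056 = $139.21
Roth 401(k) contribution: $130.59
Total deductions = $211.31 + $62.55 + $613.02 + $3.73 + $139.21 + $130.59 = $1,160.41
Net pay = $2,485.95 − $1,160.41 = $1,325.54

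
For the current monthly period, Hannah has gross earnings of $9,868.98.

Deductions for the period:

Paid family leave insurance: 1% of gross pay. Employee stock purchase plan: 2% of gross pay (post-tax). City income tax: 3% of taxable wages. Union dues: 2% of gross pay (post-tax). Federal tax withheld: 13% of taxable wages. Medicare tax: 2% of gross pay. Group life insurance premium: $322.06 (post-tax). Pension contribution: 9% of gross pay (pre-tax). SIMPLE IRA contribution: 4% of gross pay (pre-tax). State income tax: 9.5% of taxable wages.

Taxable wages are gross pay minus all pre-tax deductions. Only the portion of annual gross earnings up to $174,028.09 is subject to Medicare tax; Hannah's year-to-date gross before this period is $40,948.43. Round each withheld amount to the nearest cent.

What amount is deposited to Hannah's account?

$5,383.69

Pension contribution: $9,868.98 × 0.09 = $888.21
SIMPLE IRA contribution: $9,868.98 × 0.04 = $394.76
Pre-tax total = $888.21 + $394.76 = $1,282.97
Taxable wages = $9,868.98 − $1,282.97 = $8,586.01
City income tax: $8,586.01 × 0.03 = $257.58
Federal tax withheld: $8,586.01 × 0.13 = $1,116.18
State income tax: $8,586.01 × 0.095 = $815.67
Paid family leave insurance: $9,868.98 × 0.01 = $98.69
Medicare tax: cap not yet reached, full $9,868.98 is subject → $9,868.98 × 0.02 = $197.38
Union dues: $9,868.98 × 0.02 = $197.38
Group life insurance premium: $322.06
Employee stock purchase plan: $9,868.98 × 0.02 = $197.38
Total deductions = $888.21 + $394.76 + $257.58 + $1,116.18 + $815.67 + $98.69 + $197.38 + $197.38 + $322.06 + $197.38 = $4,485.29
Net pay = $9,868.98 − $4,485.29 = $5,383.69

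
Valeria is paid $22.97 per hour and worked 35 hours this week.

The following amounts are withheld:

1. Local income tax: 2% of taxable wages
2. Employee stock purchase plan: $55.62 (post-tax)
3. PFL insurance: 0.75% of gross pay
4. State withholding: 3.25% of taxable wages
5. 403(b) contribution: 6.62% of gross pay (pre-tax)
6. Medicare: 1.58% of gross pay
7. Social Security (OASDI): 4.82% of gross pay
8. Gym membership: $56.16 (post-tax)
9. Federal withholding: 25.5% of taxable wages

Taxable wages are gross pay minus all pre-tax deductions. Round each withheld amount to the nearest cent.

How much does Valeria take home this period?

$350.62

Gross pay: 35 × $22.97 = $803.95
403(b) contribution: $803.95 × 0.0662 = $53.22
Taxable wages = $803.95 − $53.22 = $750.73
State withholding: $750.73 × 0.0325 = $24.40
Local income tax: $750.73 × 0.02 = $15.01
Federal withholding: $750.73 × 0.255 = $191.44
Social Security (OASDI): $803.95 × 0.0482 = $38.75
PFL insurance: $803.95 × 0.0075 = $6.03
Medicare: $803.95 × 0.0158 = $12.70
Employee stock purchase plan: $55.62
Gym membership: $56.16
Total deductions = $53.22 + $24.40 + $15.01 + $191.44 + $38.75 + $6.03 + $12.70 + $55.62 + $56.16 = $453.33
Net pay = $803.95 − $453.33 = $350.62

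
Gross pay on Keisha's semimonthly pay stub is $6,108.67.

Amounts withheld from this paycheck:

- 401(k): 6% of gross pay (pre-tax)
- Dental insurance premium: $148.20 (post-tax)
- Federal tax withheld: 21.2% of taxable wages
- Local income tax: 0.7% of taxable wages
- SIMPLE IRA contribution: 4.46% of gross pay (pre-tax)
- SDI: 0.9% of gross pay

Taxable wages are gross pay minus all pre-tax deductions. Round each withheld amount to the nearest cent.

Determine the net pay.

401(k): $6,108.67 × 0.06 = $366.52
SIMPLE IRA contribution: $6,108.67 × 0.0446 = $272.45
Pre-tax total = $366.52 + $272.45 = $638.97
Taxable wages = $6,108.67 − $638.97 = $5,469.70
Local income tax: $5,469.70 × 0.007 = $38.29
Federal tax withheld: $5,469.70 × 0.212 = $1,159.58
SDI: $6,108.67 × 0.009 = $54.98
Dental insurance premium: $148.20
Total deductions = $366.52 + $272.45 + $38.29 + $1,159.58 + $54.98 + $148.20 = $2,040.02
Net pay = $6,108.67 − $2,040.02 = $4,068.65

$4,068.65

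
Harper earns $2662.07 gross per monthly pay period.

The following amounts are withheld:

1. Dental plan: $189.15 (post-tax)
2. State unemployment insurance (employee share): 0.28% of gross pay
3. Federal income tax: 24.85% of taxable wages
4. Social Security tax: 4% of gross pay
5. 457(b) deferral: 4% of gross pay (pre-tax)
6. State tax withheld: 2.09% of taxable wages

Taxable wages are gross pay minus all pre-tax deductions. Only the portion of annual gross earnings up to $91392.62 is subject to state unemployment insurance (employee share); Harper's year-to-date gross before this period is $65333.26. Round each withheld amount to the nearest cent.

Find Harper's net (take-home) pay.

$1564.04

457(b) deferral: $2662.07 × 0.04 = $106.48
Taxable wages = $2662.07 − $106.48 = $2555.59
State tax withheld: $2555.59 × 0.0209 = $53.41
Federal income tax: $2555.59 × 0.2485 = $635.06
State unemployment insurance (employee share): cap not yet reached, full $2662.07 is subject → $2662.07 × 0.0028 = $7.45
Social Security tax: $2662.07 × 0.04 = $106.48
Dental plan: $189.15
Total deductions = $106.48 + $53.41 + $635.06 + $7.45 + $106.48 + $189.15 = $1098.03
Net pay = $2662.07 − $1098.03 = $1564.04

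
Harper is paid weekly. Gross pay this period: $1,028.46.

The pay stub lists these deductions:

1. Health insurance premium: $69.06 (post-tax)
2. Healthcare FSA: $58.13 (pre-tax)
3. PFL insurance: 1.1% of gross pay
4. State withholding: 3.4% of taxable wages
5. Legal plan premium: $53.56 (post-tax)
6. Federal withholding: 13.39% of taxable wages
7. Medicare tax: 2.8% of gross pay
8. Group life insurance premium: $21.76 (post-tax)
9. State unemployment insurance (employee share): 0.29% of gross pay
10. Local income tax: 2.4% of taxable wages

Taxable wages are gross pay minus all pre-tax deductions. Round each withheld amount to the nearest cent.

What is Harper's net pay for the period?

Healthcare FSA: $58.13
Taxable wages = $1,028.46 − $58.13 = $970.33
Federal withholding: $970.33 × 0.1339 = $129.93
Local income tax: $970.33 × 0.024 = $23.29
State withholding: $970.33 × 0.034 = $32.99
Medicare tax: $1,028.46 × 0.028 = $28.80
PFL insurance: $1,028.46 × 0.011 = $11.31
State unemployment insurance (employee share): $1,028.46 × 0.0029 = $2.98
Group life insurance premium: $21.76
Health insurance premium: $69.06
Legal plan premium: $53.56
Total deductions = $58.13 + $129.93 + $23.29 + $32.99 + $28.80 + $11.31 + $2.98 + $21.76 + $69.06 + $53.56 = $431.81
Net pay = $1,028.46 − $431.81 = $596.65

$596.65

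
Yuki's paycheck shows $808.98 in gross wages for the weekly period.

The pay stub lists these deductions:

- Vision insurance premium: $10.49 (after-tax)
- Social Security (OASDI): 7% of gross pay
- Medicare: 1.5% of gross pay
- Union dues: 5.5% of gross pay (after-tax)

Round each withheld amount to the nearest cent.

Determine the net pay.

$685.24

Social Security (OASDI): $808.98 × 0.07 = $56.63
Medicare: $808.98 × 0.015 = $12.13
Vision insurance premium: $10.49
Union dues: $808.98 × 0.055 = $44.49
Total deductions = $56.63 + $12.13 + $10.49 + $44.49 = $123.74
Net pay = $808.98 − $123.74 = $685.24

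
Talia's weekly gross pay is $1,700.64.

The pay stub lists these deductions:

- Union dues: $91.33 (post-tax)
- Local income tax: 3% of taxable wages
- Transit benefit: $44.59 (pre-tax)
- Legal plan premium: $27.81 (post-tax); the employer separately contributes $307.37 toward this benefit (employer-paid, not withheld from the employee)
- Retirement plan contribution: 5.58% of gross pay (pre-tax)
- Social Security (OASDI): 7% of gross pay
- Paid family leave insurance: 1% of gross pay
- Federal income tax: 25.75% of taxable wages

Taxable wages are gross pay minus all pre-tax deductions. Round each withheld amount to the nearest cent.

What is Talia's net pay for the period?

$857.13

Retirement plan contribution: $1,700.64 × 0.0558 = $94.90
Transit benefit: $44.59
Pre-tax total = $94.90 + $44.59 = $139.49
Taxable wages = $1,700.64 − $139.49 = $1,561.15
Local income tax: $1,561.15 × 0.03 = $46.83
Federal income tax: $1,561.15 × 0.2575 = $402.00
Social Security (OASDI): $1,700.64 × 0.07 = $119.04
Paid family leave insurance: $1,700.64 × 0.01 = $17.01
Legal plan premium: $27.81
Union dues: $91.33
(Employer's $307.37 toward legal plan premium is not withheld from the employee.)
Total deductions = $94.90 + $44.59 + $46.83 + $402.00 + $119.04 + $17.01 + $27.81 + $91.33 = $843.51
Net pay = $1,700.64 − $843.51 = $857.13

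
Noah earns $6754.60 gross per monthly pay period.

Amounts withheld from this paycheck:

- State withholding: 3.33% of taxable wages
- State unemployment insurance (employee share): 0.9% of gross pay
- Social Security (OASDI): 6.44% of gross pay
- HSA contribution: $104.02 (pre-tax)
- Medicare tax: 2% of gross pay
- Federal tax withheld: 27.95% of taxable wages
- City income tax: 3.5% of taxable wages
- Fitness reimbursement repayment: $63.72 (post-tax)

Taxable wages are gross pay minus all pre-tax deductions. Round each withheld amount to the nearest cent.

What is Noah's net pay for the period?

$3642.91

HSA contribution: $104.02
Taxable wages = $6754.60 − $104.02 = $6650.58
State withholding: $6650.58 × 0.0333 = $221.46
Federal tax withheld: $6650.58 × 0.2795 = $1858.84
City income tax: $6650.58 × 0.035 = $232.77
Medicare tax: $6754.60 × 0.02 = $135.09
Social Security (OASDI): $6754.60 × 0.0644 = $435.00
State unemployment insurance (employee share): $6754.60 × 0.009 = $60.79
Fitness reimbursement repayment: $63.72
Total deductions = $104.02 + $221.46 + $1858.84 + $232.77 + $135.09 + $435.00 + $60.79 + $63.72 = $3111.69
Net pay = $6754.60 − $3111.69 = $3642.91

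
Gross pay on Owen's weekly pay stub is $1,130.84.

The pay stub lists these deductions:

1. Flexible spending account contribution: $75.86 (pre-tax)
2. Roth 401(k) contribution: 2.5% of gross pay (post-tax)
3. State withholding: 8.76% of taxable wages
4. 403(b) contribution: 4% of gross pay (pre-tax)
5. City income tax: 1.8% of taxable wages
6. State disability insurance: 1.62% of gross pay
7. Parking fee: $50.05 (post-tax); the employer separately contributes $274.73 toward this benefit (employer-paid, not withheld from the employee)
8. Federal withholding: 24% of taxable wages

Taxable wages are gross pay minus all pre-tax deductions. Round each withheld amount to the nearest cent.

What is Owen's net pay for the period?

$564.14

Flexible spending account contribution: $75.86
403(b) contribution: $1,130.84 × 0.04 = $45.23
Pre-tax total = $75.86 + $45.23 = $121.09
Taxable wages = $1,130.84 − $121.09 = $1,009.75
Federal withholding: $1,009.75 × 0.24 = $242.34
State withholding: $1,009.75 × 0.0876 = $88.45
City income tax: $1,009.75 × 0.018 = $18.18
State disability insurance: $1,130.84 × 0.0162 = $18.32
Roth 401(k) contribution: $1,130.84 × 0.025 = $28.27
Parking fee: $50.05
(Employer's $274.73 toward parking fee is not withheld from the employee.)
Total deductions = $75.86 + $45.23 + $242.34 + $88.45 + $18.18 + $18.32 + $28.27 + $50.05 = $566.70
Net pay = $1,130.84 − $566.70 = $564.14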